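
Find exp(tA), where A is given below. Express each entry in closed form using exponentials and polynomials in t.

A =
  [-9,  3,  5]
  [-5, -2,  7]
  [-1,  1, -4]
e^{tA} =
  [-2*t^2*exp(-5*t) - 4*t*exp(-5*t) + exp(-5*t), t^2*exp(-5*t) + 3*t*exp(-5*t), 3*t^2*exp(-5*t) + 5*t*exp(-5*t)]
  [-t^2*exp(-5*t) - 5*t*exp(-5*t), t^2*exp(-5*t)/2 + 3*t*exp(-5*t) + exp(-5*t), 3*t^2*exp(-5*t)/2 + 7*t*exp(-5*t)]
  [-t^2*exp(-5*t) - t*exp(-5*t), t^2*exp(-5*t)/2 + t*exp(-5*t), 3*t^2*exp(-5*t)/2 + t*exp(-5*t) + exp(-5*t)]

Strategy: write A = P · J · P⁻¹ where J is a Jordan canonical form, so e^{tA} = P · e^{tJ} · P⁻¹, and e^{tJ} can be computed block-by-block.

A has Jordan form
J =
  [-5,  1,  0]
  [ 0, -5,  1]
  [ 0,  0, -5]
(up to reordering of blocks).

Per-block formulas:
  For a 3×3 Jordan block J_3(-5): exp(t · J_3(-5)) = e^(-5t)·(I + t·N + (t^2/2)·N^2), where N is the 3×3 nilpotent shift.

After assembling e^{tJ} and conjugating by P, we get:

e^{tA} =
  [-2*t^2*exp(-5*t) - 4*t*exp(-5*t) + exp(-5*t), t^2*exp(-5*t) + 3*t*exp(-5*t), 3*t^2*exp(-5*t) + 5*t*exp(-5*t)]
  [-t^2*exp(-5*t) - 5*t*exp(-5*t), t^2*exp(-5*t)/2 + 3*t*exp(-5*t) + exp(-5*t), 3*t^2*exp(-5*t)/2 + 7*t*exp(-5*t)]
  [-t^2*exp(-5*t) - t*exp(-5*t), t^2*exp(-5*t)/2 + t*exp(-5*t), 3*t^2*exp(-5*t)/2 + t*exp(-5*t) + exp(-5*t)]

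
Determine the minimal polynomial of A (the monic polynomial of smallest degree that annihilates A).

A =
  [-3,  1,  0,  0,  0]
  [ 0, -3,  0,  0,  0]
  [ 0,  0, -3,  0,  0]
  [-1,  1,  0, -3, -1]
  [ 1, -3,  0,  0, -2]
x^3 + 8*x^2 + 21*x + 18

The characteristic polynomial is χ_A(x) = (x + 2)*(x + 3)^4, so the eigenvalues are known. The minimal polynomial is
  m_A(x) = Π_λ (x − λ)^{k_λ}
where k_λ is the size of the *largest* Jordan block for λ (equivalently, the smallest k with (A − λI)^k v = 0 for every generalised eigenvector v of λ).

  λ = -3: largest Jordan block has size 2, contributing (x + 3)^2
  λ = -2: largest Jordan block has size 1, contributing (x + 2)

So m_A(x) = (x + 2)*(x + 3)^2 = x^3 + 8*x^2 + 21*x + 18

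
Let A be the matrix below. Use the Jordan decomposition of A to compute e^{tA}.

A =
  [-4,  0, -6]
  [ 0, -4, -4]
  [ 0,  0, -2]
e^{tA} =
  [exp(-4*t), 0, -3*exp(-2*t) + 3*exp(-4*t)]
  [0, exp(-4*t), -2*exp(-2*t) + 2*exp(-4*t)]
  [0, 0, exp(-2*t)]

Strategy: write A = P · J · P⁻¹ where J is a Jordan canonical form, so e^{tA} = P · e^{tJ} · P⁻¹, and e^{tJ} can be computed block-by-block.

A has Jordan form
J =
  [-4,  0,  0]
  [ 0, -4,  0]
  [ 0,  0, -2]
(up to reordering of blocks).

Per-block formulas:
  For a 1×1 block at λ = -4: exp(t · [-4]) = [e^(-4t)].
  For a 1×1 block at λ = -2: exp(t · [-2]) = [e^(-2t)].

After assembling e^{tJ} and conjugating by P, we get:

e^{tA} =
  [exp(-4*t), 0, -3*exp(-2*t) + 3*exp(-4*t)]
  [0, exp(-4*t), -2*exp(-2*t) + 2*exp(-4*t)]
  [0, 0, exp(-2*t)]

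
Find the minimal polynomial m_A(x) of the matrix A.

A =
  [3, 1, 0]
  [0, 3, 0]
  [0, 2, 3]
x^2 - 6*x + 9

The characteristic polynomial is χ_A(x) = (x - 3)^3, so the eigenvalues are known. The minimal polynomial is
  m_A(x) = Π_λ (x − λ)^{k_λ}
where k_λ is the size of the *largest* Jordan block for λ (equivalently, the smallest k with (A − λI)^k v = 0 for every generalised eigenvector v of λ).

  λ = 3: largest Jordan block has size 2, contributing (x − 3)^2

So m_A(x) = (x - 3)^2 = x^2 - 6*x + 9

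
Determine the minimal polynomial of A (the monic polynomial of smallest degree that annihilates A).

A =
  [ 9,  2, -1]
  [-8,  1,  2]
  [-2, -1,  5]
x^3 - 15*x^2 + 75*x - 125

The characteristic polynomial is χ_A(x) = (x - 5)^3, so the eigenvalues are known. The minimal polynomial is
  m_A(x) = Π_λ (x − λ)^{k_λ}
where k_λ is the size of the *largest* Jordan block for λ (equivalently, the smallest k with (A − λI)^k v = 0 for every generalised eigenvector v of λ).

  λ = 5: largest Jordan block has size 3, contributing (x − 5)^3

So m_A(x) = (x - 5)^3 = x^3 - 15*x^2 + 75*x - 125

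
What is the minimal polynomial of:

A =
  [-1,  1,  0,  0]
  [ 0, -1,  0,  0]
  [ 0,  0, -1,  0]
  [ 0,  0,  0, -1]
x^2 + 2*x + 1

The characteristic polynomial is χ_A(x) = (x + 1)^4, so the eigenvalues are known. The minimal polynomial is
  m_A(x) = Π_λ (x − λ)^{k_λ}
where k_λ is the size of the *largest* Jordan block for λ (equivalently, the smallest k with (A − λI)^k v = 0 for every generalised eigenvector v of λ).

  λ = -1: largest Jordan block has size 2, contributing (x + 1)^2

So m_A(x) = (x + 1)^2 = x^2 + 2*x + 1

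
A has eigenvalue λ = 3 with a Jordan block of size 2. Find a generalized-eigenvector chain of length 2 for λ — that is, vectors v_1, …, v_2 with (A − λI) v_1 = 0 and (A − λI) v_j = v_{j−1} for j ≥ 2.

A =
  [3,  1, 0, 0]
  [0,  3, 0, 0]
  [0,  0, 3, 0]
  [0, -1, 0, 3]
A Jordan chain for λ = 3 of length 2:
v_1 = (1, 0, 0, -1)ᵀ
v_2 = (0, 1, 0, 0)ᵀ

Let N = A − (3)·I. We want v_2 with N^2 v_2 = 0 but N^1 v_2 ≠ 0; then v_{j-1} := N · v_j for j = 2, …, 2.

Pick v_2 = (0, 1, 0, 0)ᵀ.
Then v_1 = N · v_2 = (1, 0, 0, -1)ᵀ.

Sanity check: (A − (3)·I) v_1 = (0, 0, 0, 0)ᵀ = 0. ✓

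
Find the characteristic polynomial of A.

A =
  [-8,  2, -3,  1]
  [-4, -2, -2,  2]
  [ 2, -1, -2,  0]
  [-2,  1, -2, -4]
x^4 + 16*x^3 + 96*x^2 + 256*x + 256

Expanding det(x·I − A) (e.g. by cofactor expansion or by noting that A is similar to its Jordan form J, which has the same characteristic polynomial as A) gives
  χ_A(x) = x^4 + 16*x^3 + 96*x^2 + 256*x + 256
which factors as (x + 4)^4. The eigenvalues (with algebraic multiplicities) are λ = -4 with multiplicity 4.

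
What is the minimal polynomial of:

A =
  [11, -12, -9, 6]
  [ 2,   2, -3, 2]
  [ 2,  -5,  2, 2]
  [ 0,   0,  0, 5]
x^3 - 15*x^2 + 75*x - 125

The characteristic polynomial is χ_A(x) = (x - 5)^4, so the eigenvalues are known. The minimal polynomial is
  m_A(x) = Π_λ (x − λ)^{k_λ}
where k_λ is the size of the *largest* Jordan block for λ (equivalently, the smallest k with (A − λI)^k v = 0 for every generalised eigenvector v of λ).

  λ = 5: largest Jordan block has size 3, contributing (x − 5)^3

So m_A(x) = (x - 5)^3 = x^3 - 15*x^2 + 75*x - 125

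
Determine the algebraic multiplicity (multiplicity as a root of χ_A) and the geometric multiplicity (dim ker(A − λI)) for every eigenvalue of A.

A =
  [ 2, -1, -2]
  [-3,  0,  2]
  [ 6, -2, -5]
λ = -1: alg = 3, geom = 2

Step 1 — factor the characteristic polynomial to read off the algebraic multiplicities:
  χ_A(x) = (x + 1)^3

Step 2 — compute geometric multiplicities via the rank-nullity identity g(λ) = n − rank(A − λI):
  rank(A − (-1)·I) = 1, so dim ker(A − (-1)·I) = n − 1 = 2

Summary:
  λ = -1: algebraic multiplicity = 3, geometric multiplicity = 2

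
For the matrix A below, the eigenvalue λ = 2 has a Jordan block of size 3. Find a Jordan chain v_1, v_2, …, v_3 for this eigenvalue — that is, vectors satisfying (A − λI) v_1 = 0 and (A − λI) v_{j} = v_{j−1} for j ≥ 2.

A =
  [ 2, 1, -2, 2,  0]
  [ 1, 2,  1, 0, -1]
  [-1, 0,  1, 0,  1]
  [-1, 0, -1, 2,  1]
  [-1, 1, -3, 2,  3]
A Jordan chain for λ = 2 of length 3:
v_1 = (1, 0, 0, 0, 1)ᵀ
v_2 = (0, 1, -1, -1, -1)ᵀ
v_3 = (1, 0, 0, 0, 0)ᵀ

Let N = A − (2)·I. We want v_3 with N^3 v_3 = 0 but N^2 v_3 ≠ 0; then v_{j-1} := N · v_j for j = 3, …, 2.

Pick v_3 = (1, 0, 0, 0, 0)ᵀ.
Then v_2 = N · v_3 = (0, 1, -1, -1, -1)ᵀ.
Then v_1 = N · v_2 = (1, 0, 0, 0, 1)ᵀ.

Sanity check: (A − (2)·I) v_1 = (0, 0, 0, 0, 0)ᵀ = 0. ✓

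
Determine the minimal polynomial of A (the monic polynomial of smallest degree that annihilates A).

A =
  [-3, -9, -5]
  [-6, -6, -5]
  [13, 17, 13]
x^3 - 4*x^2 - 3*x + 18

The characteristic polynomial is χ_A(x) = (x - 3)^2*(x + 2), so the eigenvalues are known. The minimal polynomial is
  m_A(x) = Π_λ (x − λ)^{k_λ}
where k_λ is the size of the *largest* Jordan block for λ (equivalently, the smallest k with (A − λI)^k v = 0 for every generalised eigenvector v of λ).

  λ = -2: largest Jordan block has size 1, contributing (x + 2)
  λ = 3: largest Jordan block has size 2, contributing (x − 3)^2

So m_A(x) = (x - 3)^2*(x + 2) = x^3 - 4*x^2 - 3*x + 18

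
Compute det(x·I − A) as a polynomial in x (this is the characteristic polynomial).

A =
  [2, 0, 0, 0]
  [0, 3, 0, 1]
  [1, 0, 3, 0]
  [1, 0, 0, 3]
x^4 - 11*x^3 + 45*x^2 - 81*x + 54

Expanding det(x·I − A) (e.g. by cofactor expansion or by noting that A is similar to its Jordan form J, which has the same characteristic polynomial as A) gives
  χ_A(x) = x^4 - 11*x^3 + 45*x^2 - 81*x + 54
which factors as (x - 3)^3*(x - 2). The eigenvalues (with algebraic multiplicities) are λ = 2 with multiplicity 1, λ = 3 with multiplicity 3.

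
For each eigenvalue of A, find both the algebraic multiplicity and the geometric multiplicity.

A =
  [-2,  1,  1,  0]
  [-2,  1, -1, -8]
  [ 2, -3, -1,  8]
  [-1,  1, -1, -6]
λ = -2: alg = 4, geom = 2

Step 1 — factor the characteristic polynomial to read off the algebraic multiplicities:
  χ_A(x) = (x + 2)^4

Step 2 — compute geometric multiplicities via the rank-nullity identity g(λ) = n − rank(A − λI):
  rank(A − (-2)·I) = 2, so dim ker(A − (-2)·I) = n − 2 = 2

Summary:
  λ = -2: algebraic multiplicity = 4, geometric multiplicity = 2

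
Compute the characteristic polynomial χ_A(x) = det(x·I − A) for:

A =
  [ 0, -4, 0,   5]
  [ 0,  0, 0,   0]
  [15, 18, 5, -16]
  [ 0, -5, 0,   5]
x^4 - 10*x^3 + 25*x^2

Expanding det(x·I − A) (e.g. by cofactor expansion or by noting that A is similar to its Jordan form J, which has the same characteristic polynomial as A) gives
  χ_A(x) = x^4 - 10*x^3 + 25*x^2
which factors as x^2*(x - 5)^2. The eigenvalues (with algebraic multiplicities) are λ = 0 with multiplicity 2, λ = 5 with multiplicity 2.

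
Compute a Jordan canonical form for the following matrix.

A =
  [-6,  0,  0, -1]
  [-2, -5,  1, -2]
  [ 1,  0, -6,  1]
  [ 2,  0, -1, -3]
J_3(-5) ⊕ J_1(-5)

The characteristic polynomial is
  det(x·I − A) = x^4 + 20*x^3 + 150*x^2 + 500*x + 625 = (x + 5)^4

Eigenvalues and multiplicities (the geometric multiplicity of λ is n − rank(A − λI), which equals the number of Jordan blocks for λ):
  λ = -5: algebraic multiplicity = 4, geometric multiplicity = 2

Determining the block sizes for each eigenvalue:
  λ = -5: with am = 4 and gm = 2, the partition is not yet determined (e.g. several partitions of 4 into 2 parts exist). Let N = A − (-5)·I. Computing rank(N^1) = 2, rank(N^2) = 1, rank(N^3) = 0; the number of blocks of size ≥ j is rank(N^{j−1}) − rank(N^j), giving [2, 1, 1]. So we have 1 block(s) of size 3, 1 block(s) of size 1 → block sizes [3, 1]

Assembling the blocks gives a Jordan form
J =
  [-5,  1,  0,  0]
  [ 0, -5,  1,  0]
  [ 0,  0, -5,  0]
  [ 0,  0,  0, -5]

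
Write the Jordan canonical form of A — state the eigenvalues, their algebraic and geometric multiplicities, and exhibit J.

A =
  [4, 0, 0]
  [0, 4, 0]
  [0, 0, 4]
J_1(4) ⊕ J_1(4) ⊕ J_1(4)

The characteristic polynomial is
  det(x·I − A) = x^3 - 12*x^2 + 48*x - 64 = (x - 4)^3

Eigenvalues and multiplicities (the geometric multiplicity of λ is n − rank(A − λI), which equals the number of Jordan blocks for λ):
  λ = 4: algebraic multiplicity = 3, geometric multiplicity = 3

Determining the block sizes for each eigenvalue:
  λ = 4: gm = am = 3, so every block has size 1 → block sizes [1, 1, 1]

Assembling the blocks gives a Jordan form
J =
  [4, 0, 0]
  [0, 4, 0]
  [0, 0, 4]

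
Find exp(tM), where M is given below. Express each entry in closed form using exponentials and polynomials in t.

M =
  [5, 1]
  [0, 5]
e^{tM} =
  [exp(5*t), t*exp(5*t)]
  [0, exp(5*t)]

Strategy: write M = P · J · P⁻¹ where J is a Jordan canonical form, so e^{tM} = P · e^{tJ} · P⁻¹, and e^{tJ} can be computed block-by-block.

M has Jordan form
J =
  [5, 1]
  [0, 5]
(up to reordering of blocks).

Per-block formulas:
  For a 2×2 Jordan block J_2(5): exp(t · J_2(5)) = e^(5t)·(I + t·N), where N is the 2×2 nilpotent shift.

After assembling e^{tJ} and conjugating by P, we get:

e^{tM} =
  [exp(5*t), t*exp(5*t)]
  [0, exp(5*t)]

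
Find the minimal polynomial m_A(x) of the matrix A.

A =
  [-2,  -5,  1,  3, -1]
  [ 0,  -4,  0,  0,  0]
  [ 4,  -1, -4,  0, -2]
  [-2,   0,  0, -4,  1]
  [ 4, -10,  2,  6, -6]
x^3 + 12*x^2 + 48*x + 64

The characteristic polynomial is χ_A(x) = (x + 4)^5, so the eigenvalues are known. The minimal polynomial is
  m_A(x) = Π_λ (x − λ)^{k_λ}
where k_λ is the size of the *largest* Jordan block for λ (equivalently, the smallest k with (A − λI)^k v = 0 for every generalised eigenvector v of λ).

  λ = -4: largest Jordan block has size 3, contributing (x + 4)^3

So m_A(x) = (x + 4)^3 = x^3 + 12*x^2 + 48*x + 64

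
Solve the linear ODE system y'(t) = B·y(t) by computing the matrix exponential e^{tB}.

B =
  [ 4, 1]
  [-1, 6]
e^{tB} =
  [-t*exp(5*t) + exp(5*t), t*exp(5*t)]
  [-t*exp(5*t), t*exp(5*t) + exp(5*t)]

Strategy: write B = P · J · P⁻¹ where J is a Jordan canonical form, so e^{tB} = P · e^{tJ} · P⁻¹, and e^{tJ} can be computed block-by-block.

B has Jordan form
J =
  [5, 1]
  [0, 5]
(up to reordering of blocks).

Per-block formulas:
  For a 2×2 Jordan block J_2(5): exp(t · J_2(5)) = e^(5t)·(I + t·N), where N is the 2×2 nilpotent shift.

After assembling e^{tJ} and conjugating by P, we get:

e^{tB} =
  [-t*exp(5*t) + exp(5*t), t*exp(5*t)]
  [-t*exp(5*t), t*exp(5*t) + exp(5*t)]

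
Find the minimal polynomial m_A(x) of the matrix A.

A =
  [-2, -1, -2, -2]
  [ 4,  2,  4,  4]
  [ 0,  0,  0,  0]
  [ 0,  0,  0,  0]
x^2

The characteristic polynomial is χ_A(x) = x^4, so the eigenvalues are known. The minimal polynomial is
  m_A(x) = Π_λ (x − λ)^{k_λ}
where k_λ is the size of the *largest* Jordan block for λ (equivalently, the smallest k with (A − λI)^k v = 0 for every generalised eigenvector v of λ).

  λ = 0: largest Jordan block has size 2, contributing (x − 0)^2

So m_A(x) = x^2 = x^2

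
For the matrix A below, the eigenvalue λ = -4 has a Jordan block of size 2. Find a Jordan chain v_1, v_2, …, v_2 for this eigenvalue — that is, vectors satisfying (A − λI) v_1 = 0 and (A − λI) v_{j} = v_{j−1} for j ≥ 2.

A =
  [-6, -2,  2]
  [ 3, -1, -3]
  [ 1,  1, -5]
A Jordan chain for λ = -4 of length 2:
v_1 = (-2, 3, 1)ᵀ
v_2 = (1, 0, 0)ᵀ

Let N = A − (-4)·I. We want v_2 with N^2 v_2 = 0 but N^1 v_2 ≠ 0; then v_{j-1} := N · v_j for j = 2, …, 2.

Pick v_2 = (1, 0, 0)ᵀ.
Then v_1 = N · v_2 = (-2, 3, 1)ᵀ.

Sanity check: (A − (-4)·I) v_1 = (0, 0, 0)ᵀ = 0. ✓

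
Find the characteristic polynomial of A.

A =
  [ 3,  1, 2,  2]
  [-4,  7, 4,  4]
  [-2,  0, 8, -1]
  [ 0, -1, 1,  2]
x^4 - 20*x^3 + 150*x^2 - 500*x + 625

Expanding det(x·I − A) (e.g. by cofactor expansion or by noting that A is similar to its Jordan form J, which has the same characteristic polynomial as A) gives
  χ_A(x) = x^4 - 20*x^3 + 150*x^2 - 500*x + 625
which factors as (x - 5)^4. The eigenvalues (with algebraic multiplicities) are λ = 5 with multiplicity 4.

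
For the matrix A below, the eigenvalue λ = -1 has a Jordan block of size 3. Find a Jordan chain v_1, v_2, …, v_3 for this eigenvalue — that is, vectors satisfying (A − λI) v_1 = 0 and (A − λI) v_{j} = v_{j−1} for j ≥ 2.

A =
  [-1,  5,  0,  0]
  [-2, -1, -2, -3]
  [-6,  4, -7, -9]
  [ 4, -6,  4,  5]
A Jordan chain for λ = -1 of length 3:
v_1 = (-10, 0, -8, 12)ᵀ
v_2 = (0, -2, -6, 4)ᵀ
v_3 = (1, 0, 0, 0)ᵀ

Let N = A − (-1)·I. We want v_3 with N^3 v_3 = 0 but N^2 v_3 ≠ 0; then v_{j-1} := N · v_j for j = 3, …, 2.

Pick v_3 = (1, 0, 0, 0)ᵀ.
Then v_2 = N · v_3 = (0, -2, -6, 4)ᵀ.
Then v_1 = N · v_2 = (-10, 0, -8, 12)ᵀ.

Sanity check: (A − (-1)·I) v_1 = (0, 0, 0, 0)ᵀ = 0. ✓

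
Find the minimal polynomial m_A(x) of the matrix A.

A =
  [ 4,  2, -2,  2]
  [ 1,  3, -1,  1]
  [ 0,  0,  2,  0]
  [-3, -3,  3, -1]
x^2 - 4*x + 4

The characteristic polynomial is χ_A(x) = (x - 2)^4, so the eigenvalues are known. The minimal polynomial is
  m_A(x) = Π_λ (x − λ)^{k_λ}
where k_λ is the size of the *largest* Jordan block for λ (equivalently, the smallest k with (A − λI)^k v = 0 for every generalised eigenvector v of λ).

  λ = 2: largest Jordan block has size 2, contributing (x − 2)^2

So m_A(x) = (x - 2)^2 = x^2 - 4*x + 4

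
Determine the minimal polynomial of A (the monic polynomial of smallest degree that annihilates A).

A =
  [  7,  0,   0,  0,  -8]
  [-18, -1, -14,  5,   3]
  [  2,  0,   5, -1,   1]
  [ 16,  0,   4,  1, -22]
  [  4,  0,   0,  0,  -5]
x^3 - 5*x^2 + 3*x + 9

The characteristic polynomial is χ_A(x) = (x - 3)^3*(x + 1)^2, so the eigenvalues are known. The minimal polynomial is
  m_A(x) = Π_λ (x − λ)^{k_λ}
where k_λ is the size of the *largest* Jordan block for λ (equivalently, the smallest k with (A − λI)^k v = 0 for every generalised eigenvector v of λ).

  λ = -1: largest Jordan block has size 1, contributing (x + 1)
  λ = 3: largest Jordan block has size 2, contributing (x − 3)^2

So m_A(x) = (x - 3)^2*(x + 1) = x^3 - 5*x^2 + 3*x + 9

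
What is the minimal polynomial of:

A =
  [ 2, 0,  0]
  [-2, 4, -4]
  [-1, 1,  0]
x^2 - 4*x + 4

The characteristic polynomial is χ_A(x) = (x - 2)^3, so the eigenvalues are known. The minimal polynomial is
  m_A(x) = Π_λ (x − λ)^{k_λ}
where k_λ is the size of the *largest* Jordan block for λ (equivalently, the smallest k with (A − λI)^k v = 0 for every generalised eigenvector v of λ).

  λ = 2: largest Jordan block has size 2, contributing (x − 2)^2

So m_A(x) = (x - 2)^2 = x^2 - 4*x + 4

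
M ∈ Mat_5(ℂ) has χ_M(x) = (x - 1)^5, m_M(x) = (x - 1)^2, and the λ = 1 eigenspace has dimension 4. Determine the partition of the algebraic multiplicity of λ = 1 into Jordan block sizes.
Block sizes for λ = 1: [2, 1, 1, 1]

Step 1 — from the characteristic polynomial, algebraic multiplicity of λ = 1 is 5. From dim ker(M − (1)·I) = 4, there are exactly 4 Jordan blocks for λ = 1.
Step 2 — from the minimal polynomial, the factor (x − 1)^2 tells us the largest block for λ = 1 has size 2.
Step 3 — with total size 5, 4 blocks, and largest block 2, the block sizes (in nonincreasing order) are [2, 1, 1, 1].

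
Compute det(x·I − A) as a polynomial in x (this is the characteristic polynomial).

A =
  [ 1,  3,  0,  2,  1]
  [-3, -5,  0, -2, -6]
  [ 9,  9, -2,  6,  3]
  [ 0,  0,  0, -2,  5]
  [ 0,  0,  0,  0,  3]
x^5 + 5*x^4 - 40*x^2 - 80*x - 48

Expanding det(x·I − A) (e.g. by cofactor expansion or by noting that A is similar to its Jordan form J, which has the same characteristic polynomial as A) gives
  χ_A(x) = x^5 + 5*x^4 - 40*x^2 - 80*x - 48
which factors as (x - 3)*(x + 2)^4. The eigenvalues (with algebraic multiplicities) are λ = -2 with multiplicity 4, λ = 3 with multiplicity 1.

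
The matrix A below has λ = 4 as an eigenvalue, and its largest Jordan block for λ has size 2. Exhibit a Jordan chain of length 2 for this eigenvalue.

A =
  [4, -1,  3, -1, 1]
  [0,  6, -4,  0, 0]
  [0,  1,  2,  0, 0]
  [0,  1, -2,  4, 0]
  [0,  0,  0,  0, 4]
A Jordan chain for λ = 4 of length 2:
v_1 = (-1, 2, 1, 1, 0)ᵀ
v_2 = (0, 1, 0, 0, 0)ᵀ

Let N = A − (4)·I. We want v_2 with N^2 v_2 = 0 but N^1 v_2 ≠ 0; then v_{j-1} := N · v_j for j = 2, …, 2.

Pick v_2 = (0, 1, 0, 0, 0)ᵀ.
Then v_1 = N · v_2 = (-1, 2, 1, 1, 0)ᵀ.

Sanity check: (A − (4)·I) v_1 = (0, 0, 0, 0, 0)ᵀ = 0. ✓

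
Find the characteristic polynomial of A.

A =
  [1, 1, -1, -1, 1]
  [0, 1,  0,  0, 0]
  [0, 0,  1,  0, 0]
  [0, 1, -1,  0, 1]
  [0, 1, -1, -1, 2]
x^5 - 5*x^4 + 10*x^3 - 10*x^2 + 5*x - 1

Expanding det(x·I − A) (e.g. by cofactor expansion or by noting that A is similar to its Jordan form J, which has the same characteristic polynomial as A) gives
  χ_A(x) = x^5 - 5*x^4 + 10*x^3 - 10*x^2 + 5*x - 1
which factors as (x - 1)^5. The eigenvalues (with algebraic multiplicities) are λ = 1 with multiplicity 5.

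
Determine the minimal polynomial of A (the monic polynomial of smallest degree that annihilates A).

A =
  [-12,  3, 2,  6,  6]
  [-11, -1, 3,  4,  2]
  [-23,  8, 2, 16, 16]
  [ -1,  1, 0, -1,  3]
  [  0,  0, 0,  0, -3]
x^3 + 9*x^2 + 27*x + 27

The characteristic polynomial is χ_A(x) = (x + 3)^5, so the eigenvalues are known. The minimal polynomial is
  m_A(x) = Π_λ (x − λ)^{k_λ}
where k_λ is the size of the *largest* Jordan block for λ (equivalently, the smallest k with (A − λI)^k v = 0 for every generalised eigenvector v of λ).

  λ = -3: largest Jordan block has size 3, contributing (x + 3)^3

So m_A(x) = (x + 3)^3 = x^3 + 9*x^2 + 27*x + 27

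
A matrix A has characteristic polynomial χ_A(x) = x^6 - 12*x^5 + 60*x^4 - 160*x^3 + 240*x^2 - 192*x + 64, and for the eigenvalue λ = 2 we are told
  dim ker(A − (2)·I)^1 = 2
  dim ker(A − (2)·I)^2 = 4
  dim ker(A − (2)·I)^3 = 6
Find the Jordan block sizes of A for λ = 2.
Block sizes for λ = 2: [3, 3]

From the dimensions of kernels of powers, the number of Jordan blocks of size at least j is d_j − d_{j−1} where d_j = dim ker(N^j) (with d_0 = 0). Computing the differences gives [2, 2, 2].
The number of blocks of size exactly k is (#blocks of size ≥ k) − (#blocks of size ≥ k + 1), so the partition is: 2 block(s) of size 3.
In nonincreasing order the block sizes are [3, 3].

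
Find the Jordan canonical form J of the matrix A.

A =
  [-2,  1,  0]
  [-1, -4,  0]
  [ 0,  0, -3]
J_2(-3) ⊕ J_1(-3)

The characteristic polynomial is
  det(x·I − A) = x^3 + 9*x^2 + 27*x + 27 = (x + 3)^3

Eigenvalues and multiplicities (the geometric multiplicity of λ is n − rank(A − λI), which equals the number of Jordan blocks for λ):
  λ = -3: algebraic multiplicity = 3, geometric multiplicity = 2

Determining the block sizes for each eigenvalue:
  λ = -3: 2 blocks summing to 3 forces exactly one block of size 2 and the rest size 1 → block sizes [2, 1]

Assembling the blocks gives a Jordan form
J =
  [-3,  1,  0]
  [ 0, -3,  0]
  [ 0,  0, -3]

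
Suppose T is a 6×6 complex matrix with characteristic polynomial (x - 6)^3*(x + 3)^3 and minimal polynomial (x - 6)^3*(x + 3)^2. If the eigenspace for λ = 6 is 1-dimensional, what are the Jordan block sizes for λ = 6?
Block sizes for λ = 6: [3]

Step 1 — from the characteristic polynomial, algebraic multiplicity of λ = 6 is 3. From dim ker(T − (6)·I) = 1, there are exactly 1 Jordan blocks for λ = 6.
Step 2 — from the minimal polynomial, the factor (x − 6)^3 tells us the largest block for λ = 6 has size 3.
Step 3 — with total size 3, 1 blocks, and largest block 3, the block sizes (in nonincreasing order) are [3].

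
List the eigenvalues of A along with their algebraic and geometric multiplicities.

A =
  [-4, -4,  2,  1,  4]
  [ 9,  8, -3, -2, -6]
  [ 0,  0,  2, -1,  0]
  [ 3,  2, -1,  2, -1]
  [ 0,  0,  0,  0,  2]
λ = 2: alg = 5, geom = 2

Step 1 — factor the characteristic polynomial to read off the algebraic multiplicities:
  χ_A(x) = (x - 2)^5

Step 2 — compute geometric multiplicities via the rank-nullity identity g(λ) = n − rank(A − λI):
  rank(A − (2)·I) = 3, so dim ker(A − (2)·I) = n − 3 = 2

Summary:
  λ = 2: algebraic multiplicity = 5, geometric multiplicity = 2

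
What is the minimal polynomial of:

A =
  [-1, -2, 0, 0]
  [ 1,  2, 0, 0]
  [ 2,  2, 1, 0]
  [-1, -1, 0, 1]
x^2 - x

The characteristic polynomial is χ_A(x) = x*(x - 1)^3, so the eigenvalues are known. The minimal polynomial is
  m_A(x) = Π_λ (x − λ)^{k_λ}
where k_λ is the size of the *largest* Jordan block for λ (equivalently, the smallest k with (A − λI)^k v = 0 for every generalised eigenvector v of λ).

  λ = 0: largest Jordan block has size 1, contributing (x − 0)
  λ = 1: largest Jordan block has size 1, contributing (x − 1)

So m_A(x) = x*(x - 1) = x^2 - x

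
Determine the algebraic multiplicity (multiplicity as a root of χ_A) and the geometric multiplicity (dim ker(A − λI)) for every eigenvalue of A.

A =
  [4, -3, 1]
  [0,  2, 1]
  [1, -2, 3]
λ = 3: alg = 3, geom = 1

Step 1 — factor the characteristic polynomial to read off the algebraic multiplicities:
  χ_A(x) = (x - 3)^3

Step 2 — compute geometric multiplicities via the rank-nullity identity g(λ) = n − rank(A − λI):
  rank(A − (3)·I) = 2, so dim ker(A − (3)·I) = n − 2 = 1

Summary:
  λ = 3: algebraic multiplicity = 3, geometric multiplicity = 1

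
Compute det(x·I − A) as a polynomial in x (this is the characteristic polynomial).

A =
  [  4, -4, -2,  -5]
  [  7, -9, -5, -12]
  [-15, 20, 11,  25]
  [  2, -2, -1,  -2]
x^4 - 4*x^3 + 6*x^2 - 4*x + 1

Expanding det(x·I − A) (e.g. by cofactor expansion or by noting that A is similar to its Jordan form J, which has the same characteristic polynomial as A) gives
  χ_A(x) = x^4 - 4*x^3 + 6*x^2 - 4*x + 1
which factors as (x - 1)^4. The eigenvalues (with algebraic multiplicities) are λ = 1 with multiplicity 4.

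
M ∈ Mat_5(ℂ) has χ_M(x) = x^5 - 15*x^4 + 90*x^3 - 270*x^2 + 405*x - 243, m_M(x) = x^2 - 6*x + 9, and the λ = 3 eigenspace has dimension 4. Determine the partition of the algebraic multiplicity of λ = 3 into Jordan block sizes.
Block sizes for λ = 3: [2, 1, 1, 1]

Step 1 — from the characteristic polynomial, algebraic multiplicity of λ = 3 is 5. From dim ker(M − (3)·I) = 4, there are exactly 4 Jordan blocks for λ = 3.
Step 2 — from the minimal polynomial, the factor (x − 3)^2 tells us the largest block for λ = 3 has size 2.
Step 3 — with total size 5, 4 blocks, and largest block 2, the block sizes (in nonincreasing order) are [2, 1, 1, 1].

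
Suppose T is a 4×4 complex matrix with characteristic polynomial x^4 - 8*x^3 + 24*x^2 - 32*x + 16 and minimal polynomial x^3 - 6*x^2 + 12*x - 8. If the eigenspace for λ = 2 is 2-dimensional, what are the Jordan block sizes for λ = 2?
Block sizes for λ = 2: [3, 1]

Step 1 — from the characteristic polynomial, algebraic multiplicity of λ = 2 is 4. From dim ker(T − (2)·I) = 2, there are exactly 2 Jordan blocks for λ = 2.
Step 2 — from the minimal polynomial, the factor (x − 2)^3 tells us the largest block for λ = 2 has size 3.
Step 3 — with total size 4, 2 blocks, and largest block 3, the block sizes (in nonincreasing order) are [3, 1].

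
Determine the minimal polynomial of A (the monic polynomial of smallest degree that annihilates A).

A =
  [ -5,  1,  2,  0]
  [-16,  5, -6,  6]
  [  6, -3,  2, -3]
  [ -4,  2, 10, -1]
x^4 - x^3 - 23*x^2 - 3*x + 90

The characteristic polynomial is χ_A(x) = (x - 5)*(x - 2)*(x + 3)^2, so the eigenvalues are known. The minimal polynomial is
  m_A(x) = Π_λ (x − λ)^{k_λ}
where k_λ is the size of the *largest* Jordan block for λ (equivalently, the smallest k with (A − λI)^k v = 0 for every generalised eigenvector v of λ).

  λ = -3: largest Jordan block has size 2, contributing (x + 3)^2
  λ = 2: largest Jordan block has size 1, contributing (x − 2)
  λ = 5: largest Jordan block has size 1, contributing (x − 5)

So m_A(x) = (x - 5)*(x - 2)*(x + 3)^2 = x^4 - x^3 - 23*x^2 - 3*x + 90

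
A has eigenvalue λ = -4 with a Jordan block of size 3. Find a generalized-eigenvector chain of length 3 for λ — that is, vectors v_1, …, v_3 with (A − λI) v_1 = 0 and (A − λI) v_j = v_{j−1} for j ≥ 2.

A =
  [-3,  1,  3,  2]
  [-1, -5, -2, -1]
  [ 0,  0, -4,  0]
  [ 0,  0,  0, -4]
A Jordan chain for λ = -4 of length 3:
v_1 = (1, -1, 0, 0)ᵀ
v_2 = (3, -2, 0, 0)ᵀ
v_3 = (0, 0, 1, 0)ᵀ

Let N = A − (-4)·I. We want v_3 with N^3 v_3 = 0 but N^2 v_3 ≠ 0; then v_{j-1} := N · v_j for j = 3, …, 2.

Pick v_3 = (0, 0, 1, 0)ᵀ.
Then v_2 = N · v_3 = (3, -2, 0, 0)ᵀ.
Then v_1 = N · v_2 = (1, -1, 0, 0)ᵀ.

Sanity check: (A − (-4)·I) v_1 = (0, 0, 0, 0)ᵀ = 0. ✓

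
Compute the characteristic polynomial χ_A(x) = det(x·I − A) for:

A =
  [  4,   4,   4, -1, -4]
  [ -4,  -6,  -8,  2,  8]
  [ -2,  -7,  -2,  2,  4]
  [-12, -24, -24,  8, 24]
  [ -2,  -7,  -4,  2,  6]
x^5 - 10*x^4 + 40*x^3 - 80*x^2 + 80*x - 32

Expanding det(x·I − A) (e.g. by cofactor expansion or by noting that A is similar to its Jordan form J, which has the same characteristic polynomial as A) gives
  χ_A(x) = x^5 - 10*x^4 + 40*x^3 - 80*x^2 + 80*x - 32
which factors as (x - 2)^5. The eigenvalues (with algebraic multiplicities) are λ = 2 with multiplicity 5.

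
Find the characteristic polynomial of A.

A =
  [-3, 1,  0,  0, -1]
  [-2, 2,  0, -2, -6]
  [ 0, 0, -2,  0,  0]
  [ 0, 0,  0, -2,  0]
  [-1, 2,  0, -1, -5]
x^5 + 10*x^4 + 40*x^3 + 80*x^2 + 80*x + 32

Expanding det(x·I − A) (e.g. by cofactor expansion or by noting that A is similar to its Jordan form J, which has the same characteristic polynomial as A) gives
  χ_A(x) = x^5 + 10*x^4 + 40*x^3 + 80*x^2 + 80*x + 32
which factors as (x + 2)^5. The eigenvalues (with algebraic multiplicities) are λ = -2 with multiplicity 5.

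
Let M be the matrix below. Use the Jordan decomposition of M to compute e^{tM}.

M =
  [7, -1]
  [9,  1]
e^{tM} =
  [3*t*exp(4*t) + exp(4*t), -t*exp(4*t)]
  [9*t*exp(4*t), -3*t*exp(4*t) + exp(4*t)]

Strategy: write M = P · J · P⁻¹ where J is a Jordan canonical form, so e^{tM} = P · e^{tJ} · P⁻¹, and e^{tJ} can be computed block-by-block.

M has Jordan form
J =
  [4, 1]
  [0, 4]
(up to reordering of blocks).

Per-block formulas:
  For a 2×2 Jordan block J_2(4): exp(t · J_2(4)) = e^(4t)·(I + t·N), where N is the 2×2 nilpotent shift.

After assembling e^{tJ} and conjugating by P, we get:

e^{tM} =
  [3*t*exp(4*t) + exp(4*t), -t*exp(4*t)]
  [9*t*exp(4*t), -3*t*exp(4*t) + exp(4*t)]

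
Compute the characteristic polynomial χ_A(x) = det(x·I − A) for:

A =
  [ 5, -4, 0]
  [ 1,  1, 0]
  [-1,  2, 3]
x^3 - 9*x^2 + 27*x - 27

Expanding det(x·I − A) (e.g. by cofactor expansion or by noting that A is similar to its Jordan form J, which has the same characteristic polynomial as A) gives
  χ_A(x) = x^3 - 9*x^2 + 27*x - 27
which factors as (x - 3)^3. The eigenvalues (with algebraic multiplicities) are λ = 3 with multiplicity 3.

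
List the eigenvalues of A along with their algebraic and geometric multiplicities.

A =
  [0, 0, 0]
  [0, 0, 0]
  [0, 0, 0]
λ = 0: alg = 3, geom = 3

Step 1 — factor the characteristic polynomial to read off the algebraic multiplicities:
  χ_A(x) = x^3

Step 2 — compute geometric multiplicities via the rank-nullity identity g(λ) = n − rank(A − λI):
  rank(A − (0)·I) = 0, so dim ker(A − (0)·I) = n − 0 = 3

Summary:
  λ = 0: algebraic multiplicity = 3, geometric multiplicity = 3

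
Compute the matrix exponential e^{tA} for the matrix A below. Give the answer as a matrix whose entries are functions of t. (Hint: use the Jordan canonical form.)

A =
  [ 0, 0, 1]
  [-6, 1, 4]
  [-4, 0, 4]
e^{tA} =
  [-2*t*exp(2*t) + exp(2*t), 0, t*exp(2*t)]
  [-4*t*exp(2*t) - 2*exp(2*t) + 2*exp(t), exp(t), 2*t*exp(2*t) + 2*exp(2*t) - 2*exp(t)]
  [-4*t*exp(2*t), 0, 2*t*exp(2*t) + exp(2*t)]

Strategy: write A = P · J · P⁻¹ where J is a Jordan canonical form, so e^{tA} = P · e^{tJ} · P⁻¹, and e^{tJ} can be computed block-by-block.

A has Jordan form
J =
  [1, 0, 0]
  [0, 2, 1]
  [0, 0, 2]
(up to reordering of blocks).

Per-block formulas:
  For a 2×2 Jordan block J_2(2): exp(t · J_2(2)) = e^(2t)·(I + t·N), where N is the 2×2 nilpotent shift.
  For a 1×1 block at λ = 1: exp(t · [1]) = [e^(1t)].

After assembling e^{tJ} and conjugating by P, we get:

e^{tA} =
  [-2*t*exp(2*t) + exp(2*t), 0, t*exp(2*t)]
  [-4*t*exp(2*t) - 2*exp(2*t) + 2*exp(t), exp(t), 2*t*exp(2*t) + 2*exp(2*t) - 2*exp(t)]
  [-4*t*exp(2*t), 0, 2*t*exp(2*t) + exp(2*t)]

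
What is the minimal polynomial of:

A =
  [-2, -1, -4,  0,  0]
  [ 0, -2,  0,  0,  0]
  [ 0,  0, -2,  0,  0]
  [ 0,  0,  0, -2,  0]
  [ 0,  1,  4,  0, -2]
x^2 + 4*x + 4

The characteristic polynomial is χ_A(x) = (x + 2)^5, so the eigenvalues are known. The minimal polynomial is
  m_A(x) = Π_λ (x − λ)^{k_λ}
where k_λ is the size of the *largest* Jordan block for λ (equivalently, the smallest k with (A − λI)^k v = 0 for every generalised eigenvector v of λ).

  λ = -2: largest Jordan block has size 2, contributing (x + 2)^2

So m_A(x) = (x + 2)^2 = x^2 + 4*x + 4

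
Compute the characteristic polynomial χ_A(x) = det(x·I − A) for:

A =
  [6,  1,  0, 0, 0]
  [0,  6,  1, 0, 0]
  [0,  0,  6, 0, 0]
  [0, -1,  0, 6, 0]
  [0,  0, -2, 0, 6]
x^5 - 30*x^4 + 360*x^3 - 2160*x^2 + 6480*x - 7776

Expanding det(x·I − A) (e.g. by cofactor expansion or by noting that A is similar to its Jordan form J, which has the same characteristic polynomial as A) gives
  χ_A(x) = x^5 - 30*x^4 + 360*x^3 - 2160*x^2 + 6480*x - 7776
which factors as (x - 6)^5. The eigenvalues (with algebraic multiplicities) are λ = 6 with multiplicity 5.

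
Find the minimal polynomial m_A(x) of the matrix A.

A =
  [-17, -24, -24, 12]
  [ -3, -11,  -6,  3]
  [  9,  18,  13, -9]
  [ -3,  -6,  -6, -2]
x^2 + 7*x + 10

The characteristic polynomial is χ_A(x) = (x + 2)*(x + 5)^3, so the eigenvalues are known. The minimal polynomial is
  m_A(x) = Π_λ (x − λ)^{k_λ}
where k_λ is the size of the *largest* Jordan block for λ (equivalently, the smallest k with (A − λI)^k v = 0 for every generalised eigenvector v of λ).

  λ = -5: largest Jordan block has size 1, contributing (x + 5)
  λ = -2: largest Jordan block has size 1, contributing (x + 2)

So m_A(x) = (x + 2)*(x + 5) = x^2 + 7*x + 10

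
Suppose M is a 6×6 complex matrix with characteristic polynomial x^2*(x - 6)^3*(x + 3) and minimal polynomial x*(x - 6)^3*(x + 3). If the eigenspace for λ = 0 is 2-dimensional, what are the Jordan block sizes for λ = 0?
Block sizes for λ = 0: [1, 1]

Step 1 — from the characteristic polynomial, algebraic multiplicity of λ = 0 is 2. From dim ker(M − (0)·I) = 2, there are exactly 2 Jordan blocks for λ = 0.
Step 2 — from the minimal polynomial, the factor (x − 0) tells us the largest block for λ = 0 has size 1.
Step 3 — with total size 2, 2 blocks, and largest block 1, the block sizes (in nonincreasing order) are [1, 1].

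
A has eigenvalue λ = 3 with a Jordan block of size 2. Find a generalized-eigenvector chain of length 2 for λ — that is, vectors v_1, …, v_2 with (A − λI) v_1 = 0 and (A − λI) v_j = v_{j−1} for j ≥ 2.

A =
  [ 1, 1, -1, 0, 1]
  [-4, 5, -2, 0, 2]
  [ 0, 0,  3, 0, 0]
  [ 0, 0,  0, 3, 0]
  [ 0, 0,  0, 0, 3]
A Jordan chain for λ = 3 of length 2:
v_1 = (-2, -4, 0, 0, 0)ᵀ
v_2 = (1, 0, 0, 0, 0)ᵀ

Let N = A − (3)·I. We want v_2 with N^2 v_2 = 0 but N^1 v_2 ≠ 0; then v_{j-1} := N · v_j for j = 2, …, 2.

Pick v_2 = (1, 0, 0, 0, 0)ᵀ.
Then v_1 = N · v_2 = (-2, -4, 0, 0, 0)ᵀ.

Sanity check: (A − (3)·I) v_1 = (0, 0, 0, 0, 0)ᵀ = 0. ✓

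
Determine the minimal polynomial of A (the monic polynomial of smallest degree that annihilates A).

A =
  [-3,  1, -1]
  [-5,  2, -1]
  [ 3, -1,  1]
x^3

The characteristic polynomial is χ_A(x) = x^3, so the eigenvalues are known. The minimal polynomial is
  m_A(x) = Π_λ (x − λ)^{k_λ}
where k_λ is the size of the *largest* Jordan block for λ (equivalently, the smallest k with (A − λI)^k v = 0 for every generalised eigenvector v of λ).

  λ = 0: largest Jordan block has size 3, contributing (x − 0)^3

So m_A(x) = x^3 = x^3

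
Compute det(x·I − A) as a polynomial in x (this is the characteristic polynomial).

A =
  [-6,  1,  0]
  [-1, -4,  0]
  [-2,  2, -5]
x^3 + 15*x^2 + 75*x + 125

Expanding det(x·I − A) (e.g. by cofactor expansion or by noting that A is similar to its Jordan form J, which has the same characteristic polynomial as A) gives
  χ_A(x) = x^3 + 15*x^2 + 75*x + 125
which factors as (x + 5)^3. The eigenvalues (with algebraic multiplicities) are λ = -5 with multiplicity 3.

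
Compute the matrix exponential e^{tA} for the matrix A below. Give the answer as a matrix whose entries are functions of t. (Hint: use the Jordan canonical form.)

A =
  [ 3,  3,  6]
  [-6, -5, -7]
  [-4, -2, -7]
e^{tA} =
  [-3*t^2*exp(-3*t) + 6*t*exp(-3*t) + exp(-3*t), 3*t*exp(-3*t), -9*t^2*exp(-3*t)/2 + 6*t*exp(-3*t)]
  [2*t^2*exp(-3*t) - 6*t*exp(-3*t), -2*t*exp(-3*t) + exp(-3*t), 3*t^2*exp(-3*t) - 7*t*exp(-3*t)]
  [2*t^2*exp(-3*t) - 4*t*exp(-3*t), -2*t*exp(-3*t), 3*t^2*exp(-3*t) - 4*t*exp(-3*t) + exp(-3*t)]

Strategy: write A = P · J · P⁻¹ where J is a Jordan canonical form, so e^{tA} = P · e^{tJ} · P⁻¹, and e^{tJ} can be computed block-by-block.

A has Jordan form
J =
  [-3,  1,  0]
  [ 0, -3,  1]
  [ 0,  0, -3]
(up to reordering of blocks).

Per-block formulas:
  For a 3×3 Jordan block J_3(-3): exp(t · J_3(-3)) = e^(-3t)·(I + t·N + (t^2/2)·N^2), where N is the 3×3 nilpotent shift.

After assembling e^{tJ} and conjugating by P, we get:

e^{tA} =
  [-3*t^2*exp(-3*t) + 6*t*exp(-3*t) + exp(-3*t), 3*t*exp(-3*t), -9*t^2*exp(-3*t)/2 + 6*t*exp(-3*t)]
  [2*t^2*exp(-3*t) - 6*t*exp(-3*t), -2*t*exp(-3*t) + exp(-3*t), 3*t^2*exp(-3*t) - 7*t*exp(-3*t)]
  [2*t^2*exp(-3*t) - 4*t*exp(-3*t), -2*t*exp(-3*t), 3*t^2*exp(-3*t) - 4*t*exp(-3*t) + exp(-3*t)]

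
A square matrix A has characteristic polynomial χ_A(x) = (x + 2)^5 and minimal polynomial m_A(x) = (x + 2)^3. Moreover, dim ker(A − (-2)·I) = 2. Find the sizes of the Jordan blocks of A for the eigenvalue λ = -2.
Block sizes for λ = -2: [3, 2]

Step 1 — from the characteristic polynomial, algebraic multiplicity of λ = -2 is 5. From dim ker(A − (-2)·I) = 2, there are exactly 2 Jordan blocks for λ = -2.
Step 2 — from the minimal polynomial, the factor (x + 2)^3 tells us the largest block for λ = -2 has size 3.
Step 3 — with total size 5, 2 blocks, and largest block 3, the block sizes (in nonincreasing order) are [3, 2].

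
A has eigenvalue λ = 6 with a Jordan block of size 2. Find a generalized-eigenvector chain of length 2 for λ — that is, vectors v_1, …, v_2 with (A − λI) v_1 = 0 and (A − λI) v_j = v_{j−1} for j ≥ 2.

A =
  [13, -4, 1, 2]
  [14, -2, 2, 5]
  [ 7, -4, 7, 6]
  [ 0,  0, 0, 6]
A Jordan chain for λ = 6 of length 2:
v_1 = (7, 14, 7, 0)ᵀ
v_2 = (1, 0, 0, 0)ᵀ

Let N = A − (6)·I. We want v_2 with N^2 v_2 = 0 but N^1 v_2 ≠ 0; then v_{j-1} := N · v_j for j = 2, …, 2.

Pick v_2 = (1, 0, 0, 0)ᵀ.
Then v_1 = N · v_2 = (7, 14, 7, 0)ᵀ.

Sanity check: (A − (6)·I) v_1 = (0, 0, 0, 0)ᵀ = 0. ✓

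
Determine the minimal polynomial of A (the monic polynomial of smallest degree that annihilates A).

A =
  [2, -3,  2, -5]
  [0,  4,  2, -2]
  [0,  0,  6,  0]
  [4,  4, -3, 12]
x^3 - 18*x^2 + 108*x - 216

The characteristic polynomial is χ_A(x) = (x - 6)^4, so the eigenvalues are known. The minimal polynomial is
  m_A(x) = Π_λ (x − λ)^{k_λ}
where k_λ is the size of the *largest* Jordan block for λ (equivalently, the smallest k with (A − λI)^k v = 0 for every generalised eigenvector v of λ).

  λ = 6: largest Jordan block has size 3, contributing (x − 6)^3

So m_A(x) = (x - 6)^3 = x^3 - 18*x^2 + 108*x - 216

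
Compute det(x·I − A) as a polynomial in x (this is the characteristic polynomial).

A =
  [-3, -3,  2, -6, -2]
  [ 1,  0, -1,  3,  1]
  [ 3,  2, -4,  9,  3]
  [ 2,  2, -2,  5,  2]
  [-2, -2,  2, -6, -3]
x^5 + 5*x^4 + 10*x^3 + 10*x^2 + 5*x + 1

Expanding det(x·I − A) (e.g. by cofactor expansion or by noting that A is similar to its Jordan form J, which has the same characteristic polynomial as A) gives
  χ_A(x) = x^5 + 5*x^4 + 10*x^3 + 10*x^2 + 5*x + 1
which factors as (x + 1)^5. The eigenvalues (with algebraic multiplicities) are λ = -1 with multiplicity 5.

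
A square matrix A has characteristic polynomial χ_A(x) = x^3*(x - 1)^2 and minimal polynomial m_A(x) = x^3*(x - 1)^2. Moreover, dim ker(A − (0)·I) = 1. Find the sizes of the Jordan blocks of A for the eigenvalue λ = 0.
Block sizes for λ = 0: [3]

Step 1 — from the characteristic polynomial, algebraic multiplicity of λ = 0 is 3. From dim ker(A − (0)·I) = 1, there are exactly 1 Jordan blocks for λ = 0.
Step 2 — from the minimal polynomial, the factor (x − 0)^3 tells us the largest block for λ = 0 has size 3.
Step 3 — with total size 3, 1 blocks, and largest block 3, the block sizes (in nonincreasing order) are [3].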